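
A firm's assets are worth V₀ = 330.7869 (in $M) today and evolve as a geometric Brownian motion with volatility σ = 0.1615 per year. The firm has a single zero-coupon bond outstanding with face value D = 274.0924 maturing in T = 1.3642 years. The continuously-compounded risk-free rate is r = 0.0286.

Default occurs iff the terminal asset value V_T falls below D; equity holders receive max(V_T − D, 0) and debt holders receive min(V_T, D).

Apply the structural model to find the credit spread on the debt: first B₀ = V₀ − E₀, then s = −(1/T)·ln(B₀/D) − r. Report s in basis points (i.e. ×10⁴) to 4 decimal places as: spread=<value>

With assets at 330.7869 and a single debt payment of 274.0924 at 1.3642 years:
d₁ = [ln(V₀/D) + (r + σ²/2)T] / (σ√T)
   = [ln(330.7869/274.0924) + (0.0286 + 0.5·0.1615²)·1.3642] / (0.1615·√1.3642)
   = [0.188009 + 0.056807] / 0.188630 = 1.297861
d₂ = d₁ − σ√T = 1.297861 − 0.188630 = 1.109230
N(d₁) = 0.902832,  N(d₂) = 0.866335,  e^(−rT) = 0.961735
E₀ = V₀·N(d₁) − D·e^(−rT)·N(d₂)
   = 330.7869·0.902832 − 274.0924·0.961735·0.866335 = 70.275597
B₀ = V₀ − E₀ = 330.7869 − 70.275597 = 260.511303
spread = −(1/T)·ln(B₀/D) − r = −(1/1.3642)·ln(260.511303/274.0924) − 0.0286 = 0.00865189
in basis points: 0.00865189 × 10⁴ = 86.5189 bp

spread=86.5189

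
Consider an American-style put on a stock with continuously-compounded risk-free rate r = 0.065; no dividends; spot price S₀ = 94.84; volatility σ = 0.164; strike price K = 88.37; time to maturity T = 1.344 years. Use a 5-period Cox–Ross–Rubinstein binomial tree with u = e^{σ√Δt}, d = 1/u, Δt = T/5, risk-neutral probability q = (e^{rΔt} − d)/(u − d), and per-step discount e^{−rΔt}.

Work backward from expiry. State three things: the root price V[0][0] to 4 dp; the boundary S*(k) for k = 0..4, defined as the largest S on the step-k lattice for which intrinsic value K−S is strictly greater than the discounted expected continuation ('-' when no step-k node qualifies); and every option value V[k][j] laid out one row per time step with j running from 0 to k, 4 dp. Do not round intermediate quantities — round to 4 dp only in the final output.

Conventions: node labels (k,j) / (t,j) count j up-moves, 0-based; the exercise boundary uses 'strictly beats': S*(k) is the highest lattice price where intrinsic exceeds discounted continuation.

price = 2.2134
boundary = - - 80.0088 73.4871 80.0088
tree:
2.2134
4.3774 0.7280
8.3612 1.6520 0.0872
14.8829 3.7283 0.2124 0.0000
20.8731 8.3612 0.5175 0.0000 0.0000
26.3749 14.8829 1.2607 0.0000 0.0000 0.0000

Δt=0.26880  u=1.08875  d=0.91849  q=0.58228  discount=0.98268
step 5 (expiry): payoffs max(K−S,0) = 26.3749 14.8829 1.2607 0.0000 0.0000 0.0000
step 4: (k=4,j=0): S=67.4969, K−S=20.8731, hold=19.3425 ⇒ V=20.8731 exercise | (k=4,j=1): S=80.0088, K−S=8.3612, hold=6.8306 ⇒ V=8.3612 exercise | (k=4,j=2): S=94.8400, K−S=0.0000, hold=0.5175 ⇒ V=0.5175 continue | (k=4,j=3): S=112.4205, K−S=0.0000, hold=0.0000 ⇒ V=0.0000 continue | (k=4,j=4): S=133.2598, K−S=0.0000, hold=0.0000 ⇒ V=0.0000 continue  boundary S*=80.0088
step 3: (k=3,j=0): S=73.4871, K−S=14.8829, hold=13.3524 ⇒ V=14.8829 exercise | (k=3,j=1): S=87.1093, K−S=1.2607, hold=3.7283 ⇒ V=3.7283 continue | (k=3,j=2): S=103.2567, K−S=0.0000, hold=0.2124 ⇒ V=0.2124 continue | (k=3,j=3): S=122.3974, K−S=0.0000, hold=0.0000 ⇒ V=0.0000 continue  boundary S*=73.4871
step 2: (k=2,j=0): S=80.0088, K−S=8.3612, hold=8.2426 ⇒ V=8.3612 exercise | (k=2,j=1): S=94.8400, K−S=0.0000, hold=1.6520 ⇒ V=1.6520 continue | (k=2,j=2): S=112.4205, K−S=0.0000, hold=0.0872 ⇒ V=0.0872 continue  boundary S*=80.0088
step 1: (k=1,j=0): S=87.1093, K−S=1.2607, hold=4.3774 ⇒ V=4.3774 continue | (k=1,j=1): S=103.2567, K−S=0.0000, hold=0.7280 ⇒ V=0.7280 continue  boundary S*=-
step 0: (k=0,j=0): S=94.8400, K−S=0.0000, hold=2.2134 ⇒ V=2.2134 continue  boundary S*=-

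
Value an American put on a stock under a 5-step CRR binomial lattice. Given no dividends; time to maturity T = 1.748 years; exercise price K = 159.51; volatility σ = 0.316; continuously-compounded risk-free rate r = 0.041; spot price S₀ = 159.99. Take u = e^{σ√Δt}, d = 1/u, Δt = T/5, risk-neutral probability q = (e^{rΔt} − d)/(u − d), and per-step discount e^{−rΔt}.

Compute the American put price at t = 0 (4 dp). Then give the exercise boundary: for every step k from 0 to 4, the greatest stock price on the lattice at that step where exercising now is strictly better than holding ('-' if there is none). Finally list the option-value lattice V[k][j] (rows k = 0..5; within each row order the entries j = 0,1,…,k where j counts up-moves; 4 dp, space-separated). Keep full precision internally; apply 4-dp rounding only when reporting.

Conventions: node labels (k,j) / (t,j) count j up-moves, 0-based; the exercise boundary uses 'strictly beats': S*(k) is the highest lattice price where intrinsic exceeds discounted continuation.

params: Δt=0.34960 u=1.20544 d=0.82958 q=0.49184 e^(-rΔt)=0.98577
t_5 payoffs: 96.6503 68.1701 26.7862 0.0000 0.0000 0.0000
t_4: node(4,0) S=75.7733 payoff=83.7367 vs cont=81.4666 → 83.7367 [stop]  node(4,1) S=110.1044 payoff=49.4056 vs cont=47.1356 → 49.4056 [stop]  node(4,2) S=159.9900 payoff=0.0000 vs cont=13.4181 → 13.4181 [wait]  node(4,3) S=232.4776 payoff=0.0000 vs cont=0.0000 → 0.0000 [wait]  node(4,4) S=337.8076 payoff=0.0000 vs cont=0.0000 → 0.0000 [wait]  ⇒ S*(4)=110.1044
t_3: node(3,0) S=91.3399 payoff=68.1701 vs cont=65.9001 → 68.1701 [stop]  node(3,1) S=132.7238 payoff=26.7862 vs cont=31.2545 → 31.2545 [wait]  node(3,2) S=192.8577 payoff=0.0000 vs cont=6.7216 → 6.7216 [wait]  node(3,3) S=280.2368 payoff=0.0000 vs cont=0.0000 → 0.0000 [wait]  ⇒ S*(3)=91.3399
t_2: node(2,0) S=110.1044 payoff=49.4056 vs cont=49.3019 → 49.4056 [stop]  node(2,1) S=159.9900 payoff=0.0000 vs cont=18.9153 → 18.9153 [wait]  node(2,2) S=232.4776 payoff=0.0000 vs cont=3.3671 → 3.3671 [wait]  ⇒ S*(2)=110.1044
t_1: node(1,0) S=132.7238 payoff=26.7862 vs cont=33.9197 → 33.9197 [wait]  node(1,1) S=192.8577 payoff=0.0000 vs cont=11.1077 → 11.1077 [wait]  ⇒ S*(1)=-
t_0: node(0,0) S=159.9900 payoff=0.0000 vs cont=22.3769 → 22.3769 [wait]  ⇒ S*(0)=-

price = 22.3769
boundary = - - 110.1044 91.3399 110.1044
tree:
22.3769
33.9197 11.1077
49.4056 18.9153 3.3671
68.1701 31.2545 6.7216 0.0000
83.7367 49.4056 13.4181 0.0000 0.0000
96.6503 68.1701 26.7862 0.0000 0.0000 0.0000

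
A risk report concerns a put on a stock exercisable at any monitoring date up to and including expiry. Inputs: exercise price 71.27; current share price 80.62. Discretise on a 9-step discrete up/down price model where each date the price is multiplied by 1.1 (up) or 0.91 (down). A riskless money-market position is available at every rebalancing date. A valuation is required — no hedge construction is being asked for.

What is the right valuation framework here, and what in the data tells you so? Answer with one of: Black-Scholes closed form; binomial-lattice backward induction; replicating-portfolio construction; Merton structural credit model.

framework: binomial-lattice backward induction

Key observation: the exercise right at every one of the 9 steps is what matters: each node needs max(71.27 − S, continuation), which only the stepwise tree valuation starting from spot 80.62 delivers.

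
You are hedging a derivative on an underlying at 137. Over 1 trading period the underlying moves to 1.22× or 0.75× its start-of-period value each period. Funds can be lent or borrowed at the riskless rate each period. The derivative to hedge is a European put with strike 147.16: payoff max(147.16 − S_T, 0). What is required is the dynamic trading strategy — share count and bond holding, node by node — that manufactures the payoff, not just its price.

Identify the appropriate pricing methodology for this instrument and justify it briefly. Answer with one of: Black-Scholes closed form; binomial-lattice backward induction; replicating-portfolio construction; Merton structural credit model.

Key observation: the deliverable is the dynamic trading strategy on the 1-step tree (spot 137, moves 1.22 and 0.75), so the valuation must go through the node-by-node replicating-portfolio solve.

framework: replicating-portfolio construction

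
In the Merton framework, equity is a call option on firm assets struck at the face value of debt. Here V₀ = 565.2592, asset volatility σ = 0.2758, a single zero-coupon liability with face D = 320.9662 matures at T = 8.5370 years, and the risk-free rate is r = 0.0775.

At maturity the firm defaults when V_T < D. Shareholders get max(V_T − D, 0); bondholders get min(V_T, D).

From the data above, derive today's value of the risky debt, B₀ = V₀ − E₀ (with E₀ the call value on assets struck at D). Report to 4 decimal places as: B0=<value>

B0=159.1652

Work the structural quantities from V₀ = 565.2592 against face 320.9662:
d₁ = [ln(V₀/D) + (r + σ²/2)T] / (σ√T)
   = [ln(565.2592/320.9662) + (0.0775 + 0.5·0.2758²)·8.5370] / (0.2758·√8.5370)
   = [0.565949 + 0.986304] / 0.805836 = 1.926262
d₂ = d₁ − σ√T = 1.926262 − 0.805836 = 1.120426
N(d₁) = 0.972964,  N(d₂) = 0.868734,  e^(−rT) = 0.516016
E₀ = V₀·N(d₁) − D·e^(−rT)·N(d₂)
   = 565.2592·0.972964 − 320.9662·0.516016·0.868734 = 406.094048
B₀ = V₀ − E₀ = 565.2592 − 406.094048 = 159.165152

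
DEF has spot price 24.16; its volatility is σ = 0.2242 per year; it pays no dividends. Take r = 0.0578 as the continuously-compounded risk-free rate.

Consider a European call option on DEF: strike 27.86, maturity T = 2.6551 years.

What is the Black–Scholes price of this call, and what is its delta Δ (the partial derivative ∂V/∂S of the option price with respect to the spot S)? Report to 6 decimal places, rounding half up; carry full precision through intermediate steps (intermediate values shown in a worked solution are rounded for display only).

σ√T = 0.2242·√2.6551 = 0.365322
d₁ = (ln(S/K) + (r+σ²/2)T) / (σ√T) = (ln(24.16/27.86) + (0.0578+0.2242²/2)·2.6551) / 0.365322 = (-0.142494 + 0.220195) / 0.365322 = 0.212693
d₂ = d₁ − σ√T = 0.212693 − 0.365322 = -0.152630
e^{−rT} = 0.857731
N(d₁) = 0.584217,  N(d₂) = 0.439345
Call price V = S·N(d₁) − K·e^{−rT}·N(d₂) = 14.114674 − 10.498762 = 3.615912
Δ = N(d₁) = 0.584217

price = 3.615912
Δ = 0.584217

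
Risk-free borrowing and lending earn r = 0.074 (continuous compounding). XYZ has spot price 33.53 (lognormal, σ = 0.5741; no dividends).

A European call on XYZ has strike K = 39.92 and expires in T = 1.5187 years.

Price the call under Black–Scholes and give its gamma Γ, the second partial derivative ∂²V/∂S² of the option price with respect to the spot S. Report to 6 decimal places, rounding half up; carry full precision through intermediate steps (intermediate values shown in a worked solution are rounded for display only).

σ√T = 0.5741·√1.5187 = 0.707495
d₁ = (ln(S/K) + (r+σ²/2)T) / (σ√T) = (ln(33.53/39.92) + (0.074+0.5741²/2)·1.5187) / 0.707495 = (-0.174437 + 0.362659) / 0.707495 = 0.266040
d₂ = d₁ − σ√T = 0.266040 − 0.707495 = -0.441456
e^{−rT} = 0.893701
N(d₁) = 0.604896,  N(d₂) = 0.329442
Call price V = S·N(d₁) − K·e^{−rT}·N(d₂) = 20.282150 − 11.753338 = 8.528812
φ(d₁) = (1/√(2π))·e^{−d₁²/2} = 0.385071
Γ = φ(d₁) / (S·σ·√T) = 0.016232

price = 8.528812
Γ = 0.016232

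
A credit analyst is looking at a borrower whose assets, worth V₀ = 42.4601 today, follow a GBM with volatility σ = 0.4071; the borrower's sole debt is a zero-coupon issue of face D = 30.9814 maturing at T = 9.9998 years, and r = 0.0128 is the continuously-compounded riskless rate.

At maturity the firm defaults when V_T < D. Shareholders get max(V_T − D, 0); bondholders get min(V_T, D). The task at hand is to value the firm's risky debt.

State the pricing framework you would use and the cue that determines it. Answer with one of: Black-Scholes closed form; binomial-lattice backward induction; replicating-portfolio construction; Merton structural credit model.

Key observation: the data describe a firm's assets (V₀ = 42.4601, GBM) and a single zero-coupon debt of face 30.9814, so credit quantities follow from equity-as-call in the structural model.

framework: Merton structural credit model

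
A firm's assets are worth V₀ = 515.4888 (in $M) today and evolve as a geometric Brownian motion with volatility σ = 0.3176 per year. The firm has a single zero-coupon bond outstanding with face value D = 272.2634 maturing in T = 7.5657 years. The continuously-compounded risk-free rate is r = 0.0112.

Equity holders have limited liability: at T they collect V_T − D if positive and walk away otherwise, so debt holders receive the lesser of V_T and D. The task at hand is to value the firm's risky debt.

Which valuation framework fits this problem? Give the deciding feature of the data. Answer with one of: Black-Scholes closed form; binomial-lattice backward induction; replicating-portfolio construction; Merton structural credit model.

framework: Merton structural credit model

Key observation: the data describe a firm's assets (V₀ = 515.4888, GBM) and a single zero-coupon debt of face 272.2634, so credit quantities follow from equity-as-call in the structural model.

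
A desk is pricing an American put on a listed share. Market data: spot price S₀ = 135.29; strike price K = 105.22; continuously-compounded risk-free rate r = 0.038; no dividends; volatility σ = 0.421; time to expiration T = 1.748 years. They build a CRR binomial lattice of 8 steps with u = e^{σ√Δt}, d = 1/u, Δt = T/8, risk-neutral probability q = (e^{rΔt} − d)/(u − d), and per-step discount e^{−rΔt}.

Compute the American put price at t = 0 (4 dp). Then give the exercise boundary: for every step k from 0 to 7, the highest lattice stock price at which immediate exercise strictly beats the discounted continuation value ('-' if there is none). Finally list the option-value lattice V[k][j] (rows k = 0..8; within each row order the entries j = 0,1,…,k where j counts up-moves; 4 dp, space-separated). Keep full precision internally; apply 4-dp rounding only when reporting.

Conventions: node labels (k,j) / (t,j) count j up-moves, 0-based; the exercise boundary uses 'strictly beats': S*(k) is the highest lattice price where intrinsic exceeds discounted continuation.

price = 12.0664
boundary = - - - - 61.5748 50.5751 61.5748 74.9667
tree:
12.0664
17.4028 6.3102
24.4408 9.8375 2.4761
33.2677 14.9987 4.2378 0.5491
43.6452 22.2468 7.1558 1.0486 0.0000
54.6449 31.8697 11.8755 2.0026 0.0000 0.0000
63.6796 43.6452 19.2604 3.8245 0.0000 0.0000 0.0000
71.1003 54.6449 30.2533 7.3039 0.0000 0.0000 0.0000 0.0000
77.1954 63.6796 43.6452 13.9487 0.0000 0.0000 0.0000 0.0000 0.0000

Δt=0.21850, u=1.21749, d=0.82136, q=0.47201, disc=e^(-rΔt)=0.99173
k=8 terminal: V=max(K-S,0) → 77.1954 63.6796 43.6452 13.9487 0.0000 0.0000 0.0000 0.0000 0.0000
k=7: j=0 S=34.1197 intr=71.1003 cont=70.2303 V=71.1003[EX]; j=1 S=50.5751 intr=54.6449 cont=53.7749 V=54.6449[EX]; j=2 S=74.9667 intr=30.2533 cont=29.3833 V=30.2533[EX]; j=3 S=111.1220 intr=0.0000 cont=7.3039 V=7.3039[hold]; j=4 S=164.7144 intr=0.0000 cont=0.0000 V=0.0000[hold]; j=5 S=244.1535 intr=0.0000 cont=0.0000 V=0.0000[hold]; j=6 S=361.9049 intr=0.0000 cont=0.0000 V=0.0000[hold]; j=7 S=536.4460 intr=0.0000 cont=0.0000 V=0.0000[hold]  S*(7)=74.9667
k=6: j=0 S=41.5404 intr=63.6796 cont=62.8095 V=63.6796[EX]; j=1 S=61.5748 intr=43.6452 cont=42.7752 V=43.6452[EX]; j=2 S=91.2713 intr=13.9487 cont=19.2604 V=19.2604[hold]; j=3 S=135.2900 intr=0.0000 cont=3.8245 V=3.8245[hold]; j=4 S=200.5382 intr=0.0000 cont=0.0000 V=0.0000[hold]; j=5 S=297.2547 intr=0.0000 cont=0.0000 V=0.0000[hold]; j=6 S=440.6160 intr=0.0000 cont=0.0000 V=0.0000[hold]  S*(6)=61.5748
k=5: j=0 S=50.5751 intr=54.6449 cont=53.7749 V=54.6449[EX]; j=1 S=74.9667 intr=30.2533 cont=31.8697 V=31.8697[hold]; j=2 S=111.1220 intr=0.0000 cont=11.8755 V=11.8755[hold]; j=3 S=164.7144 intr=0.0000 cont=2.0026 V=2.0026[hold]; j=4 S=244.1535 intr=0.0000 cont=0.0000 V=0.0000[hold]; j=5 S=361.9049 intr=0.0000 cont=0.0000 V=0.0000[hold]  S*(5)=50.5751
k=4: j=0 S=61.5748 intr=43.6452 cont=43.5319 V=43.6452[EX]; j=1 S=91.2713 intr=13.9487 cont=22.2468 V=22.2468[hold]; j=2 S=135.2900 intr=0.0000 cont=7.1558 V=7.1558[hold]; j=3 S=200.5382 intr=0.0000 cont=1.0486 V=1.0486[hold]; j=4 S=297.2547 intr=0.0000 cont=0.0000 V=0.0000[hold]  S*(4)=61.5748
k=3: j=0 S=74.9667 intr=30.2533 cont=33.2677 V=33.2677[hold]; j=1 S=111.1220 intr=0.0000 cont=14.9987 V=14.9987[hold]; j=2 S=164.7144 intr=0.0000 cont=4.2378 V=4.2378[hold]; j=3 S=244.1535 intr=0.0000 cont=0.5491 V=0.5491[hold]  S*(3)=-
k=2: j=0 S=91.2713 intr=13.9487 cont=24.4408 V=24.4408[hold]; j=1 S=135.2900 intr=0.0000 cont=9.8375 V=9.8375[hold]; j=2 S=200.5382 intr=0.0000 cont=2.4761 V=2.4761[hold]  S*(2)=-
k=1: j=0 S=111.1220 intr=0.0000 cont=17.4028 V=17.4028[hold]; j=1 S=164.7144 intr=0.0000 cont=6.3102 V=6.3102[hold]  S*(1)=-
k=0: j=0 S=135.2900 intr=0.0000 cont=12.0664 V=12.0664[hold]  S*(0)=-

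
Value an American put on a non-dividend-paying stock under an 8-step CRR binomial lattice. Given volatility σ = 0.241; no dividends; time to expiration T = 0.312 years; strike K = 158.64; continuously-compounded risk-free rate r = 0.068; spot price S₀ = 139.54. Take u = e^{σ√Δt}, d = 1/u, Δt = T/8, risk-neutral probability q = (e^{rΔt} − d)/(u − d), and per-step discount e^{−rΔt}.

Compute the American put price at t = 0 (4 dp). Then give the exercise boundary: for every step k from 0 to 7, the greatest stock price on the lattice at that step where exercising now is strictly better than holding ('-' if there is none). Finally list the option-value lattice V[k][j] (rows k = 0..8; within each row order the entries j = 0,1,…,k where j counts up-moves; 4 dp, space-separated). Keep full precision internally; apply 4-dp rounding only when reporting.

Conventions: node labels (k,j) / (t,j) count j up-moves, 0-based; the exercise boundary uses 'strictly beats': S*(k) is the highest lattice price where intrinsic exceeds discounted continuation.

Δt=0.03900, u=1.04874, d=0.95352, q=0.51599, disc=e^(-rΔt)=0.99735
k=8 terminal: V=max(K-S,0) → 63.2855 53.7629 43.2894 31.7699 19.1000 5.1648 0.0000 0.0000 0.0000
k=7: j=0 S=100.0025 intr=58.6375 cont=58.2173 V=58.6375[EX]; j=1 S=109.9893 intr=48.6507 cont=48.2306 V=48.6507[EX]; j=2 S=120.9733 intr=37.6667 cont=37.2465 V=37.6667[EX]; j=3 S=133.0543 intr=25.5857 cont=25.1655 V=25.5857[EX]; j=4 S=146.3418 intr=12.2982 cont=11.8780 V=12.2982[EX]; j=5 S=160.9562 intr=0.0000 cont=2.4932 V=2.4932[hold]; j=6 S=177.0301 intr=0.0000 cont=0.0000 V=0.0000[hold]; j=7 S=194.7092 intr=0.0000 cont=0.0000 V=0.0000[hold]  S*(7)=146.3418
k=6: j=0 S=104.8771 intr=53.7629 cont=53.3427 V=53.7629[EX]; j=1 S=115.3506 intr=43.2894 cont=42.8692 V=43.2894[EX]; j=2 S=126.8701 intr=31.7699 cont=31.3497 V=31.7699[EX]; j=3 S=139.5400 intr=19.1000 cont=18.6798 V=19.1000[EX]; j=4 S=153.4752 intr=5.1648 cont=7.2197 V=7.2197[hold]; j=5 S=168.8019 intr=0.0000 cont=1.2035 V=1.2035[hold]; j=6 S=185.6593 intr=0.0000 cont=0.0000 V=0.0000[hold]  S*(6)=139.5400
k=5: j=0 S=109.9893 intr=48.6507 cont=48.2306 V=48.6507[EX]; j=1 S=120.9733 intr=37.6667 cont=37.2465 V=37.6667[EX]; j=2 S=133.0543 intr=25.5857 cont=25.1655 V=25.5857[EX]; j=3 S=146.3418 intr=12.2982 cont=12.9355 V=12.9355[hold]; j=4 S=160.9562 intr=0.0000 cont=4.1045 V=4.1045[hold]; j=5 S=177.0301 intr=0.0000 cont=0.5810 V=0.5810[hold]  S*(5)=133.0543
k=4: j=0 S=115.3506 intr=43.2894 cont=42.8692 V=43.2894[EX]; j=1 S=126.8701 intr=31.7699 cont=31.3497 V=31.7699[EX]; j=2 S=139.5400 intr=19.1000 cont=19.0078 V=19.1000[EX]; j=3 S=153.4752 intr=5.1648 cont=8.3566 V=8.3566[hold]; j=4 S=168.8019 intr=0.0000 cont=2.2804 V=2.2804[hold]  S*(4)=139.5400
k=3: j=0 S=120.9733 intr=37.6667 cont=37.2465 V=37.6667[EX]; j=1 S=133.0543 intr=25.5857 cont=25.1655 V=25.5857[EX]; j=2 S=146.3418 intr=12.2982 cont=13.5206 V=13.5206[hold]; j=3 S=160.9562 intr=0.0000 cont=5.2075 V=5.2075[hold]  S*(3)=133.0543
k=2: j=0 S=126.8701 intr=31.7699 cont=31.3497 V=31.7699[EX]; j=1 S=139.5400 intr=19.1000 cont=19.3089 V=19.3089[hold]; j=2 S=153.4752 intr=5.1648 cont=9.2067 V=9.2067[hold]  S*(2)=126.8701
k=1: j=0 S=133.0543 intr=25.5857 cont=25.2730 V=25.5857[EX]; j=1 S=146.3418 intr=12.2982 cont=14.0589 V=14.0589[hold]  S*(1)=133.0543
k=0: j=0 S=139.5400 intr=19.1000 cont=19.5860 V=19.5860[hold]  S*(0)=-

price = 19.5860
boundary = - 133.0543 126.8701 133.0543 139.5400 133.0543 139.5400 146.3418
tree:
19.5860
25.5857 14.0589
31.7699 19.3089 9.2067
37.6667 25.5857 13.5206 5.2075
43.2894 31.7699 19.1000 8.3566 2.2804
48.6507 37.6667 25.5857 12.9355 4.1045 0.5810
53.7629 43.2894 31.7699 19.1000 7.2197 1.2035 0.0000
58.6375 48.6507 37.6667 25.5857 12.2982 2.4932 0.0000 0.0000
63.2855 53.7629 43.2894 31.7699 19.1000 5.1648 0.0000 0.0000 0.0000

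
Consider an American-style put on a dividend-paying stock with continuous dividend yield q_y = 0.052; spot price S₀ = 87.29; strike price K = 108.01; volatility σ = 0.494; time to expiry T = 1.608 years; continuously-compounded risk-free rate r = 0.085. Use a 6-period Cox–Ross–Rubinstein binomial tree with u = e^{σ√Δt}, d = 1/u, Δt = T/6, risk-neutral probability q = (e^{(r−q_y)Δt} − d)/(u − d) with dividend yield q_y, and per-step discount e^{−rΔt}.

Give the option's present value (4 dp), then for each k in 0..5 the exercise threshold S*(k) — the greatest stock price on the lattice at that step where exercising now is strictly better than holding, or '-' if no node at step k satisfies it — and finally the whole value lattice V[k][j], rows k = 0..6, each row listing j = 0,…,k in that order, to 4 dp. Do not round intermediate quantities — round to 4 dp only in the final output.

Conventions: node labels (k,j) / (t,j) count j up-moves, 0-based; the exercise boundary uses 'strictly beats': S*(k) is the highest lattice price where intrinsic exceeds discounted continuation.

params: Δt=0.26800 u=1.29141 d=0.77435 q=0.45359 e^(-rΔt)=0.97748
t_6 payoffs: 89.1921 76.6264 55.6700 20.7200 0.0000 0.0000 0.0000
t_5: node(5,0) S=24.3018 payoff=83.7082 vs cont=81.6119 → 83.7082 [stop]  node(5,1) S=40.5292 payoff=67.4808 vs cont=65.6090 → 67.4808 [stop]  node(5,2) S=67.5926 payoff=40.4174 vs cont=38.9202 → 40.4174 [stop]  node(5,3) S=112.7275 payoff=0.0000 vs cont=11.0666 → 11.0666 [wait]  node(5,4) S=188.0012 payoff=0.0000 vs cont=0.0000 → 0.0000 [wait]  node(5,5) S=313.5388 payoff=0.0000 vs cont=0.0000 → 0.0000 [wait]  ⇒ S*(5)=67.5926
t_4: node(4,0) S=31.3836 payoff=76.6264 vs cont=74.6281 → 76.6264 [stop]  node(4,1) S=52.3400 payoff=55.6700 vs cont=53.9617 → 55.6700 [stop]  node(4,2) S=87.2900 payoff=20.7200 vs cont=26.4937 → 26.4937 [wait]  node(4,3) S=145.5778 payoff=0.0000 vs cont=5.9107 → 5.9107 [wait]  node(4,4) S=242.7873 payoff=0.0000 vs cont=0.0000 → 0.0000 [wait]  ⇒ S*(4)=52.3400
t_3: node(3,0) S=40.5292 payoff=67.4808 vs cont=65.6090 → 67.4808 [stop]  node(3,1) S=67.5926 payoff=40.4174 vs cont=41.4801 → 41.4801 [wait]  node(3,2) S=112.7275 payoff=0.0000 vs cont=16.7710 → 16.7710 [wait]  node(3,3) S=188.0012 payoff=0.0000 vs cont=3.1569 → 3.1569 [wait]  ⇒ S*(3)=40.5292
t_2: node(2,0) S=52.3400 payoff=55.6700 vs cont=54.4329 → 55.6700 [stop]  node(2,1) S=87.2900 payoff=20.7200 vs cont=29.5904 → 29.5904 [wait]  node(2,2) S=145.5778 payoff=0.0000 vs cont=10.3571 → 10.3571 [wait]  ⇒ S*(2)=52.3400
t_1: node(1,0) S=67.5926 payoff=40.4174 vs cont=42.8531 → 42.8531 [wait]  node(1,1) S=112.7275 payoff=0.0000 vs cont=20.3964 → 20.3964 [wait]  ⇒ S*(1)=-
t_0: node(0,0) S=87.2900 payoff=20.7200 vs cont=31.9312 → 31.9312 [wait]  ⇒ S*(0)=-

price = 31.9312
boundary = - - 52.3400 40.5292 52.3400 67.5926
tree:
31.9312
42.8531 20.3964
55.6700 29.5904 10.3571
67.4808 41.4801 16.7710 3.1569
76.6264 55.6700 26.4937 5.9107 0.0000
83.7082 67.4808 40.4174 11.0666 0.0000 0.0000
89.1921 76.6264 55.6700 20.7200 0.0000 0.0000 0.0000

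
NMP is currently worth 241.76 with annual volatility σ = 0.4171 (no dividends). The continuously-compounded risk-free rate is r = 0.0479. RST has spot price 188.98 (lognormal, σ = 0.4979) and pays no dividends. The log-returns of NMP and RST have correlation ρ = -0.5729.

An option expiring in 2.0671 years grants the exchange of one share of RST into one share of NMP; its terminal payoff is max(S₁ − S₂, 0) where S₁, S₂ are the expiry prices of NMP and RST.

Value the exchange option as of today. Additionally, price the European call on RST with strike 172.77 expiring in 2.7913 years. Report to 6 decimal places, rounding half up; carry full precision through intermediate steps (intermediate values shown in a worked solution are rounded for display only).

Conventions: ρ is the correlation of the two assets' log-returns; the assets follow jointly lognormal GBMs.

σ_eff = √(σ₁² + σ₂² − 2ρσ₁σ₂) = √(0.4171² + 0.4979² − 2·-0.5729·0.4171·0.4979) = 0.812299
d₁ = (ln(S₁/S₂) + (q₂ − q₁ + σ_eff²/2)T) / (σ_eff√T) = (ln(241.76/188.98) + (0.0 − 0.0 + 0.329915)·2.0671) / 1.167876 = 0.794837
d₂ = d₁ − σ_eff√T = 0.794837 − 1.167876 = -0.373039
N(d₁) = 0.786646,  N(d₂) = 0.354560
V = S₁·e^{−q₁T}·N(d₁) − S₂·e^{−q₂T}·N(d₂) = 190.179522 − 67.004723 = 123.174798
[vanilla: RST call K=172.77]
σ√T = 0.4979·√2.7913 = 0.831851
d₁ = (ln(S/K) + (r+σ²/2)T) / (σ√T) = (ln(188.98/172.77) + (0.0479+0.4979²/2)·2.7913) / 0.831851 = (0.089680 + 0.479691) / 0.831851 = 0.684463
d₂ = d₁ − σ√T = 0.684463 − 0.831851 = -0.147388
e^{−rT} = 0.874850
N(d₁) = 0.753159,  N(d₂) = 0.441413
price = S·N(d₁) − K·e^{−rT}·N(d₂) = 142.331908 − 66.718591 = 75.613317

exchange price = 123.174798
price(RST call K=172.77) = 75.613317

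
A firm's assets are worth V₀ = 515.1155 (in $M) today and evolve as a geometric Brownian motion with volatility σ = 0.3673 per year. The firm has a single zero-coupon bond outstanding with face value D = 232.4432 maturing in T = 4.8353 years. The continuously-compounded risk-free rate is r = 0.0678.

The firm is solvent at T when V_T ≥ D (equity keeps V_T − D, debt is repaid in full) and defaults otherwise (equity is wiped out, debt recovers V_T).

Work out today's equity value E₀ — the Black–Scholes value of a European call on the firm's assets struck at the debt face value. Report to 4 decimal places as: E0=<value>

Work the structural quantities from V₀ = 515.1155 against face 232.4432:
d₁ = [ln(V₀/D) + (r + σ²/2)T] / (σ√T)
   = [ln(515.1155/232.4432) + (0.0678 + 0.5·0.3673²)·4.8353] / (0.3673·√4.8353)
   = [0.795745 + 0.653997] / 0.807668 = 1.794974
d₂ = d₁ − σ√T = 1.794974 − 0.807668 = 0.987306
N(d₁) = 0.963671,  N(d₂) = 0.838254,  e^(−rT) = 0.720483
E₀ = V₀·N(d₁) − D·e^(−rT)·N(d₂)
   = 515.1155·0.963671 − 232.4432·0.720483·0.838254 = 356.018380

E0=356.0184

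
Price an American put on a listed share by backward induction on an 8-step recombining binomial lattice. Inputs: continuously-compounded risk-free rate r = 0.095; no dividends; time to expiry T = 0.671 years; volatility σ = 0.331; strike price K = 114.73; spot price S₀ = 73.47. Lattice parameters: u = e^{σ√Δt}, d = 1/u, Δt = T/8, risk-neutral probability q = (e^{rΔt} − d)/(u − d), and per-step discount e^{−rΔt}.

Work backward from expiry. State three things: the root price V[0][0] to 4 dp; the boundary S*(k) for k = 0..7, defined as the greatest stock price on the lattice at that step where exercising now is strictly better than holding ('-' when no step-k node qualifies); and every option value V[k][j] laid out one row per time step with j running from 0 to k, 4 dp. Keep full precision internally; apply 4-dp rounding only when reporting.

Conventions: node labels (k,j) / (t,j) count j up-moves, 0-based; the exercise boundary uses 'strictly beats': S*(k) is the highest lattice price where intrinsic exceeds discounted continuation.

price = 41.2600
boundary = 73.4700 80.8616 88.9968 80.8616 88.9968 80.8616 88.9968 97.9504
tree:
41.2600
47.9759 33.8684
54.0779 41.2600 25.7332
59.6221 47.9759 33.8684 18.0087
64.6595 54.0779 41.2600 25.7332 11.0912
69.2365 59.6221 47.9759 33.8684 17.3097 5.4696
73.3951 64.6595 54.0779 41.2600 25.7332 9.7301 1.5853
77.1735 69.2365 59.6221 47.9759 33.8684 16.7796 3.3134 0.0000
80.6065 73.3951 64.6595 54.0779 41.2600 25.7332 6.9251 0.0000 0.0000

Δt=0.08388  u=1.10061  d=0.90859  q=0.51772  discount=0.99206
step 8 (expiry): payoffs max(K−S,0) = 80.6065 73.3951 64.6595 54.0779 41.2600 25.7332 6.9251 0.0000 0.0000
step 7: (k=7,j=0): S=37.5565, K−S=77.1735, hold=76.2629 ⇒ V=77.1735 exercise | (k=7,j=1): S=45.4935, K−S=69.2365, hold=68.3259 ⇒ V=69.2365 exercise | (k=7,j=2): S=55.1079, K−S=59.6221, hold=58.7116 ⇒ V=59.6221 exercise | (k=7,j=3): S=66.7541, K−S=47.9759, hold=47.0654 ⇒ V=47.9759 exercise | (k=7,j=4): S=80.8616, K−S=33.8684, hold=32.9579 ⇒ V=33.8684 exercise | (k=7,j=5): S=97.9504, K−S=16.7796, hold=15.8690 ⇒ V=16.7796 exercise | (k=7,j=6): S=118.6508, K−S=0.0000, hold=3.3134 ⇒ V=3.3134 continue | (k=7,j=7): S=143.7259, K−S=0.0000, hold=0.0000 ⇒ V=0.0000 continue  boundary S*=97.9504
step 6: (k=6,j=0): S=41.3349, K−S=73.3951, hold=72.4845 ⇒ V=73.3951 exercise | (k=6,j=1): S=50.0705, K−S=64.6595, hold=63.7490 ⇒ V=64.6595 exercise | (k=6,j=2): S=60.6521, K−S=54.0779, hold=53.1674 ⇒ V=54.0779 exercise | (k=6,j=3): S=73.4700, K−S=41.2600, hold=40.3494 ⇒ V=41.2600 exercise | (k=6,j=4): S=88.9968, K−S=25.7332, hold=24.8227 ⇒ V=25.7332 exercise | (k=6,j=5): S=107.8049, K−S=6.9251, hold=9.7301 ⇒ V=9.7301 continue | (k=6,j=6): S=130.5879, K−S=0.0000, hold=1.5853 ⇒ V=1.5853 continue  boundary S*=88.9968
step 5: (k=5,j=0): S=45.4935, K−S=69.2365, hold=68.3259 ⇒ V=69.2365 exercise | (k=5,j=1): S=55.1079, K−S=59.6221, hold=58.7116 ⇒ V=59.6221 exercise | (k=5,j=2): S=66.7541, K−S=47.9759, hold=47.0654 ⇒ V=47.9759 exercise | (k=5,j=3): S=80.8616, K−S=33.8684, hold=32.9579 ⇒ V=33.8684 exercise | (k=5,j=4): S=97.9504, K−S=16.7796, hold=17.3097 ⇒ V=17.3097 continue | (k=5,j=5): S=118.6508, K−S=0.0000, hold=5.4696 ⇒ V=5.4696 continue  boundary S*=80.8616
step 4: (k=4,j=0): S=50.0705, K−S=64.6595, hold=63.7490 ⇒ V=64.6595 exercise | (k=4,j=1): S=60.6521, K−S=54.0779, hold=53.1674 ⇒ V=54.0779 exercise | (k=4,j=2): S=73.4700, K−S=41.2600, hold=40.3494 ⇒ V=41.2600 exercise | (k=4,j=3): S=88.9968, K−S=25.7332, hold=25.0949 ⇒ V=25.7332 exercise | (k=4,j=4): S=107.8049, K−S=6.9251, hold=11.0912 ⇒ V=11.0912 continue  boundary S*=88.9968
step 3: (k=3,j=0): S=55.1079, K−S=59.6221, hold=58.7116 ⇒ V=59.6221 exercise | (k=3,j=1): S=66.7541, K−S=47.9759, hold=47.0654 ⇒ V=47.9759 exercise | (k=3,j=2): S=80.8616, K−S=33.8684, hold=32.9579 ⇒ V=33.8684 exercise | (k=3,j=3): S=97.9504, K−S=16.7796, hold=18.0087 ⇒ V=18.0087 continue  boundary S*=80.8616
step 2: (k=2,j=0): S=60.6521, K−S=54.0779, hold=53.1674 ⇒ V=54.0779 exercise | (k=2,j=1): S=73.4700, K−S=41.2600, hold=40.3494 ⇒ V=41.2600 exercise | (k=2,j=2): S=88.9968, K−S=25.7332, hold=25.4540 ⇒ V=25.7332 exercise  boundary S*=88.9968
step 1: (k=1,j=0): S=66.7541, K−S=47.9759, hold=47.0654 ⇒ V=47.9759 exercise | (k=1,j=1): S=80.8616, K−S=33.8684, hold=32.9579 ⇒ V=33.8684 exercise  boundary S*=80.8616
step 0: (k=0,j=0): S=73.4700, K−S=41.2600, hold=40.3494 ⇒ V=41.2600 exercise  boundary S*=73.4700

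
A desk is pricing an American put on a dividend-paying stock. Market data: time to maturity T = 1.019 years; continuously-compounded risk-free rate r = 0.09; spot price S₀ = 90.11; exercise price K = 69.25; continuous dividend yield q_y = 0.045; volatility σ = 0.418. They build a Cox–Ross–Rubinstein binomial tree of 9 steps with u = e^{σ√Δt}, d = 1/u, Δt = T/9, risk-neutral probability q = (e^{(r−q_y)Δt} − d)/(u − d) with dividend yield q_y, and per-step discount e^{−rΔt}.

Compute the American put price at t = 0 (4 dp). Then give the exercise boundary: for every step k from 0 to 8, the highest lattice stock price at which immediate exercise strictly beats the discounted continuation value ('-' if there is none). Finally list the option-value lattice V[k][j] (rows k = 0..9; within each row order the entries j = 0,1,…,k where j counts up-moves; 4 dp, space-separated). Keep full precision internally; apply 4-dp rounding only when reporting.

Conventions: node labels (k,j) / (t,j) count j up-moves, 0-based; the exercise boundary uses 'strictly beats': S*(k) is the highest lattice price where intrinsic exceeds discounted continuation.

price = 4.4917
boundary = - - - - - 44.6019 38.7498 44.6019 51.3378
tree:
4.4917
6.6825 2.2419
9.7030 3.5910 0.8453
13.6974 5.6332 1.4813 0.1825
18.7172 8.6145 2.5613 0.3566 0.0000
24.6481 12.7656 4.3538 0.6968 0.0000 0.0000
30.5002 18.1850 7.2354 1.3616 0.0000 0.0000 0.0000
35.5844 24.6481 11.6524 2.6607 0.0000 0.0000 0.0000 0.0000
40.0016 30.5002 17.9122 5.1990 0.0000 0.0000 0.0000 0.0000 0.0000
43.8392 35.5844 24.6481 10.1590 0.0000 0.0000 0.0000 0.0000 0.0000 0.0000

Δt=0.11322  u=1.15102  d=0.86879  q=0.48299  discount=0.98986
step 9 (expiry): payoffs max(K−S,0) = 43.8392 35.5844 24.6481 10.1590 0.0000 0.0000 0.0000 0.0000 0.0000 0.0000
step 8: (k=8,j=0): S=29.2484, K−S=40.0016, hold=39.4482 ⇒ V=40.0016 exercise | (k=8,j=1): S=38.7498, K−S=30.5002, hold=29.9950 ⇒ V=30.5002 exercise | (k=8,j=2): S=51.3378, K−S=17.9122, hold=17.4710 ⇒ V=17.9122 exercise | (k=8,j=3): S=68.0151, K−S=1.2349, hold=5.1990 ⇒ V=5.1990 continue | (k=8,j=4): S=90.1100, K−S=0.0000, hold=0.0000 ⇒ V=0.0000 continue | (k=8,j=5): S=119.3825, K−S=0.0000, hold=0.0000 ⇒ V=0.0000 continue | (k=8,j=6): S=158.1643, K−S=0.0000, hold=0.0000 ⇒ V=0.0000 continue | (k=8,j=7): S=209.5444, K−S=0.0000, hold=0.0000 ⇒ V=0.0000 continue | (k=8,j=8): S=277.6156, K−S=0.0000, hold=0.0000 ⇒ V=0.0000 continue  boundary S*=51.3378
step 7: (k=7,j=0): S=33.6656, K−S=35.5844, hold=35.0534 ⇒ V=35.5844 exercise | (k=7,j=1): S=44.6019, K−S=24.6481, hold=24.1727 ⇒ V=24.6481 exercise | (k=7,j=2): S=59.0910, K−S=10.1590, hold=11.6524 ⇒ V=11.6524 continue | (k=7,j=3): S=78.2869, K−S=0.0000, hold=2.6607 ⇒ V=2.6607 continue | (k=7,j=4): S=103.7186, K−S=0.0000, hold=0.0000 ⇒ V=0.0000 continue | (k=7,j=5): S=137.4120, K−S=0.0000, hold=0.0000 ⇒ V=0.0000 continue | (k=7,j=6): S=182.0507, K−S=0.0000, hold=0.0000 ⇒ V=0.0000 continue | (k=7,j=7): S=241.1904, K−S=0.0000, hold=0.0000 ⇒ V=0.0000 continue  boundary S*=44.6019
step 6: (k=6,j=0): S=38.7498, K−S=30.5002, hold=29.9950 ⇒ V=30.5002 exercise | (k=6,j=1): S=51.3378, K−S=17.9122, hold=18.1850 ⇒ V=18.1850 continue | (k=6,j=2): S=68.0151, K−S=1.2349, hold=7.2354 ⇒ V=7.2354 continue | (k=6,j=3): S=90.1100, K−S=0.0000, hold=1.3616 ⇒ V=1.3616 continue | (k=6,j=4): S=119.3825, K−S=0.0000, hold=0.0000 ⇒ V=0.0000 continue | (k=6,j=5): S=158.1643, K−S=0.0000, hold=0.0000 ⇒ V=0.0000 continue | (k=6,j=6): S=209.5444, K−S=0.0000, hold=0.0000 ⇒ V=0.0000 continue  boundary S*=38.7498
step 5: (k=5,j=0): S=44.6019, K−S=24.6481, hold=24.3031 ⇒ V=24.6481 exercise | (k=5,j=1): S=59.0910, K−S=10.1590, hold=12.7656 ⇒ V=12.7656 continue | (k=5,j=2): S=78.2869, K−S=0.0000, hold=4.3538 ⇒ V=4.3538 continue | (k=5,j=3): S=103.7186, K−S=0.0000, hold=0.6968 ⇒ V=0.6968 continue | (k=5,j=4): S=137.4120, K−S=0.0000, hold=0.0000 ⇒ V=0.0000 continue | (k=5,j=5): S=182.0507, K−S=0.0000, hold=0.0000 ⇒ V=0.0000 continue  boundary S*=44.6019
step 4: (k=4,j=0): S=51.3378, K−S=17.9122, hold=18.7172 ⇒ V=18.7172 continue | (k=4,j=1): S=68.0151, K−S=1.2349, hold=8.6145 ⇒ V=8.6145 continue | (k=4,j=2): S=90.1100, K−S=0.0000, hold=2.5613 ⇒ V=2.5613 continue | (k=4,j=3): S=119.3825, K−S=0.0000, hold=0.3566 ⇒ V=0.3566 continue | (k=4,j=4): S=158.1643, K−S=0.0000, hold=0.0000 ⇒ V=0.0000 continue  boundary S*=-
step 3: (k=3,j=0): S=59.0910, K−S=10.1590, hold=13.6974 ⇒ V=13.6974 continue | (k=3,j=1): S=78.2869, K−S=0.0000, hold=5.6332 ⇒ V=5.6332 continue | (k=3,j=2): S=103.7186, K−S=0.0000, hold=1.4813 ⇒ V=1.4813 continue | (k=3,j=3): S=137.4120, K−S=0.0000, hold=0.1825 ⇒ V=0.1825 continue  boundary S*=-
step 2: (k=2,j=0): S=68.0151, K−S=1.2349, hold=9.7030 ⇒ V=9.7030 continue | (k=2,j=1): S=90.1100, K−S=0.0000, hold=3.5910 ⇒ V=3.5910 continue | (k=2,j=2): S=119.3825, K−S=0.0000, hold=0.8453 ⇒ V=0.8453 continue  boundary S*=-
step 1: (k=1,j=0): S=78.2869, K−S=0.0000, hold=6.6825 ⇒ V=6.6825 continue | (k=1,j=1): S=103.7186, K−S=0.0000, hold=2.2419 ⇒ V=2.2419 continue  boundary S*=-
step 0: (k=0,j=0): S=90.1100, K−S=0.0000, hold=4.4917 ⇒ V=4.4917 continue  boundary S*=-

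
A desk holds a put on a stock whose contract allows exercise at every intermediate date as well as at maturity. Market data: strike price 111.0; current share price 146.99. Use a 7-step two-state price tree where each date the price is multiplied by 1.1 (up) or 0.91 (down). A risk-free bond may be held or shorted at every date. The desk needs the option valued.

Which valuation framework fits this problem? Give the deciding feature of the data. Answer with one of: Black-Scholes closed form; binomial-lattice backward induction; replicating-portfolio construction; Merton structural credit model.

Key observation: the defining feature is the embedded early-exercise option across 7 discrete dates on the spot-146.99 tree; pricing the strike-111 put means working backward with an exercise test at every node.

framework: binomial-lattice backward induction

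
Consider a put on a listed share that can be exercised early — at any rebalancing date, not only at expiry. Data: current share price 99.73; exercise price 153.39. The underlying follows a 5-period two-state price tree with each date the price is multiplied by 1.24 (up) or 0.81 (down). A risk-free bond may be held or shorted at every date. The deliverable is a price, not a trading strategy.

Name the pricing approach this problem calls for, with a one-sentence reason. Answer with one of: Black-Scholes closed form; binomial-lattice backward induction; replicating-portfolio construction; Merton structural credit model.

framework: binomial-lattice backward induction

Key observation: with exercise allowed before expiry on a discrete up/down model (5 steps from spot 99.73), the strike-153.39 put's value must be rolled back through the tree testing early exercise at each node.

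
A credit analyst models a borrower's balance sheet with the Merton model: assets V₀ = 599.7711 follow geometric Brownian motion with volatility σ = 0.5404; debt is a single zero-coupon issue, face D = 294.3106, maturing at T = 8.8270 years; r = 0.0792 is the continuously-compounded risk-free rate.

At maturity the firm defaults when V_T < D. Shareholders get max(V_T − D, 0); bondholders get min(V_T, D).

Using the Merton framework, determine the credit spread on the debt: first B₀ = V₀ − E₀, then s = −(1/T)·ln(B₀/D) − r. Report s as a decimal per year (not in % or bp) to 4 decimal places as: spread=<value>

With assets at 599.7711 and a single debt payment of 294.3106 at 8.8270 years:
d₁ = [ln(V₀/D) + (r + σ²/2)T] / (σ√T)
   = [ln(599.7711/294.3106) + (0.0792 + 0.5·0.5404²)·8.8270] / (0.5404·√8.8270)
   = [0.711912 + 1.987982] / 1.605543 = 1.681609
d₂ = d₁ − σ√T = 1.681609 − 1.605543 = 0.076066
N(d₁) = 0.953678,  N(d₂) = 0.530317,  e^(−rT) = 0.497033
E₀ = V₀·N(d₁) − D·e^(−rT)·N(d₂)
   = 599.7711·0.953678 − 294.3106·0.497033·0.530317 = 494.412423
B₀ = V₀ − E₀ = 599.7711 − 494.412423 = 105.358677
spread = −(1/T)·ln(B₀/D) − r = −(1/8.8270)·ln(105.358677/294.3106) − 0.0792 = 0.03717761

spread=0.0372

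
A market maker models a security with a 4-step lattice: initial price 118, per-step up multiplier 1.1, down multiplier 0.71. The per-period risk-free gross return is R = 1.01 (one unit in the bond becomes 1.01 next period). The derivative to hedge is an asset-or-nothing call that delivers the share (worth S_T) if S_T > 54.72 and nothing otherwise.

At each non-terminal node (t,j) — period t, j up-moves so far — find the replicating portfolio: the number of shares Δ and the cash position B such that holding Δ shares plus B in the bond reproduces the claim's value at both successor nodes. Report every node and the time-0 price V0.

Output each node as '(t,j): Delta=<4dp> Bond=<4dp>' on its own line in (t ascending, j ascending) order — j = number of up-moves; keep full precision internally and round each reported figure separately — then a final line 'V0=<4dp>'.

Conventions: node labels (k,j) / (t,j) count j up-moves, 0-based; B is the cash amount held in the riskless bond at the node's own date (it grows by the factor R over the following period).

The replicating-portfolio and risk-neutral prices coincide; use p* = (1.01−0.71)/(1.1−0.71) = 0.7692 for the latter.
Expiry values: V(4,0)=0.0000, V(4,1)=0.0000, V(4,2)=71.9754, V(4,3)=111.5112, V(4,4)=172.7638
Node (3,0) S=42.2335: V=(p*·0.0000+(1−p*)·0.0000)/1.01=0.0000; Δ=(0.0000−0.0000)/(46.4568−29.9858)=0.0000; B=V−Δ·S=0.0000
Node (3,1) S=65.4322: V=(p*·71.9754+(1−p*)·0.0000)/1.01=54.8175; Δ=(71.9754−0.0000)/(71.9754−46.4568)=2.8205; B=V−Δ·S=-129.7348
Node (3,2) S=101.3738: V=(p*·111.5112+(1−p*)·71.9754)/1.01=101.3738; Δ=(111.5112−71.9754)/(111.5112−71.9754)=1.0000; B=V−Δ·S=0.0000
Node (3,3) S=157.0580: V=(p*·172.7638+(1−p*)·111.5112)/1.01=157.0580; Δ=(172.7638−111.5112)/(172.7638−111.5112)=1.0000; B=V−Δ·S=0.0000
Node (2,0) S=59.4838: V=(p*·54.8175+(1−p*)·0.0000)/1.01=41.7498; Δ=(54.8175−0.0000)/(65.4322−42.2335)=2.3630; B=V−Δ·S=-98.8079
Node (2,1) S=92.1580: V=(p*·101.3738+(1−p*)·54.8175)/1.01=89.7327; Δ=(101.3738−54.8175)/(101.3738−65.4322)=1.2953; B=V−Δ·S=-29.6424
Node (2,2) S=142.7800: V=(p*·157.0580+(1−p*)·101.3738)/1.01=142.7800; Δ=(157.0580−101.3738)/(157.0580−101.3738)=1.0000; B=V−Δ·S=0.0000
Node (1,0) S=83.7800: V=(p*·89.7327+(1−p*)·41.7498)/1.01=77.8809; Δ=(89.7327−41.7498)/(92.1580−59.4838)=1.4685; B=V−Δ·S=-45.1521
Node (1,1) S=129.8000: V=(p*·142.7800+(1−p*)·89.7327)/1.01=129.2459; Δ=(142.7800−89.7327)/(142.7800−92.1580)=1.0479; B=V−Δ·S=-6.7728
Node (0,0) S=118.0000: V=(p*·129.2459+(1−p*)·77.8809)/1.01=116.2301; Δ=(129.2459−77.8809)/(129.8000−83.7800)=1.1161; B=V−Δ·S=-15.4748
As a check, the time-0 holding Δ(0,0)·S0 + B(0,0) comes to 116.2301 — exactly V0.

(0,0): Delta=1.1161 Bond=-15.4748
(1,0): Delta=1.4685 Bond=-45.1521
(1,1): Delta=1.0479 Bond=-6.7728
(2,0): Delta=2.3630 Bond=-98.8079
(2,1): Delta=1.2953 Bond=-29.6424
(2,2): Delta=1.0000 Bond=0.0000
(3,0): Delta=0.0000 Bond=0.0000
(3,1): Delta=2.8205 Bond=-129.7348
(3,2): Delta=1.0000 Bond=0.0000
(3,3): Delta=1.0000 Bond=0.0000
V0=116.2301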